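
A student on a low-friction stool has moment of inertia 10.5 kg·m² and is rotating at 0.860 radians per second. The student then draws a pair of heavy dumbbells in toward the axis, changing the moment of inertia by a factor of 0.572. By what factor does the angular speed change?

ω₂/ω₁ ≈ 1.75

No external torque acts about the spin axis, so angular momentum is conserved.
I₂ = 0.572 × 10.5 = 6.006 kg·m².
ω₂/ω₁ = I₁/I₂ = 10.50 / 6.006 = 1.748.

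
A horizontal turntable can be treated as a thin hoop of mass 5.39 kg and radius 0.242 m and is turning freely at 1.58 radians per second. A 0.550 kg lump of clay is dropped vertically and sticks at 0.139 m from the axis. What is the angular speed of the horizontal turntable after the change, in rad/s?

ω_f ≈ 1.53 rad/s

The added mass arrives with no angular momentum about the axis, and any external torque about the axis is negligible, so the system's angular momentum is conserved.
I_p = (5.39)(0.242)² = 0.3157 kg·m².
Added inertia Σmr² = (0.550)(0.139)² = 0.01063 kg·m²; I_f = 0.3157 + 0.01063 = 0.3263 kg·m².
ω_f = I_p ω_i / I_f = (0.3157)(1.58) / 0.3263 = 1.529 rad/s.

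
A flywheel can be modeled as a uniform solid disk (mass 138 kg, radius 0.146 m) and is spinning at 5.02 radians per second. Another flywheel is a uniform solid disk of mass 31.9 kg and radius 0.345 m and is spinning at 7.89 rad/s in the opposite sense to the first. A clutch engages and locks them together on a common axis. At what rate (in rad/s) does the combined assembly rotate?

The coupling torques are internal; angular momentum about the shared axis is conserved.
Moments of inertia: I_A = ½(138)(0.146)² = 1.471 kg·m²; I_B = ½(31.9)(0.345)² = 1.898 kg·m².
Taking A's sense as positive: L = (1.471)(5.02) − (1.898)(7.89) = -7.595 kg·m²·rad/s.
Combined I = 1.471 + 1.898 = 3.369 kg·m².
ω_f = L / I = -7.595 / 3.369 = -2.254 rad/s.

|ω_f| ≈ 2.25 rad/s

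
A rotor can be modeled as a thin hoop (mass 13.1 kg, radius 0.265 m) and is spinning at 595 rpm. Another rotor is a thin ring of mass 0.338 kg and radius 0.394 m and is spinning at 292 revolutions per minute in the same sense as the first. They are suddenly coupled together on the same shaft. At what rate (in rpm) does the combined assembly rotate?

|ω_f| ≈ 579 rpm

No external torque acts about the common axis, so total angular momentum is conserved.
Moments of inertia: I_A = (13.1)(0.265)² = 0.9199 kg·m²; I_B = (0.338)(0.394)² = 0.05247 kg·m².
Taking A's sense as positive: L = (0.9199)(595) + (0.05247)(292) = 562.7 kg·m²·rpm.
Combined I = 0.9199 + 0.05247 = 0.9724 kg·m².
ω_f = L / I = 562.7 / 0.9724 = 578.7 rpm.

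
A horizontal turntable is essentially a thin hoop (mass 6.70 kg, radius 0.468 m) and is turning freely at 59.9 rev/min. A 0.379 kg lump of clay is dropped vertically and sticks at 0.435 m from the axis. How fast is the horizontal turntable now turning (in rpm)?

The added mass arrives with no angular momentum about the axis, and any external torque about the axis is negligible, so the system's angular momentum is conserved.
I_p = (6.70)(0.468)² = 1.467 kg·m².
Added inertia Σmr² = (0.379)(0.435)² = 0.07172 kg·m²; I_f = 1.467 + 0.07172 = 1.539 kg·m².
ω_f = I_p ω_i / I_f = (1.467)(59.9) / 1.539 = 57.11 rpm.

ω_f ≈ 57.1 rpm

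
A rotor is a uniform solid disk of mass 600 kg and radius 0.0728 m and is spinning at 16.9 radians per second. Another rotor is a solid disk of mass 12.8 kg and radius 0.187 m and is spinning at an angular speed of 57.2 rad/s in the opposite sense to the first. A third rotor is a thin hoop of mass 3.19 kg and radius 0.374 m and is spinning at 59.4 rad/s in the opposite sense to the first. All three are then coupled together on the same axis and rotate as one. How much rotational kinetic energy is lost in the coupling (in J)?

ΔKE lost ≈ 1350 J

No external torque acts about the common axis, so total angular momentum is conserved.
Moments of inertia: I_A = ½(600)(0.0728)² = 1.590 kg·m²; I_B = ½(12.8)(0.187)² = 0.2238 kg·m²; I_C = (3.19)(0.374)² = 0.4462 kg·m².
Taking A's sense as positive: L = (1.590)(16.9) − (0.2238)(57.2) − (0.4462)(59.4) = -12.44 kg·m²·rad/s.
Combined I = 1.590 + 0.2238 + 0.4462 = 2.260 kg·m².
ω_f = L / I = -12.44 / 2.260 = -5.503 rad/s.
KE_i = ½ΣIω² = 1380 J; KE_f = ½(2.260)(5.503)² = 34.22 J.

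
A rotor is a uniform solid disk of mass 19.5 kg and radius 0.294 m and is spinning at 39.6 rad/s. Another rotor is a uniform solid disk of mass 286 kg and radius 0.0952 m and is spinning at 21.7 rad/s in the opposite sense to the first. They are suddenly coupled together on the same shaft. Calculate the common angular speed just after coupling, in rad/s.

|ω_f| ≈ 2.45 rad/s

No external torque acts about the common axis, so total angular momentum is conserved.
Moments of inertia: I_A = ½(19.5)(0.294)² = 0.8428 kg·m²; I_B = ½(286)(0.0952)² = 1.296 kg·m².
Taking A's sense as positive: L = (0.8428)(39.6) − (1.296)(21.7) = 5.249 kg·m²·rad/s.
Combined I = 0.8428 + 1.296 = 2.139 kg·m².
ω_f = L / I = 5.249 / 2.139 = 2.454 rad/s.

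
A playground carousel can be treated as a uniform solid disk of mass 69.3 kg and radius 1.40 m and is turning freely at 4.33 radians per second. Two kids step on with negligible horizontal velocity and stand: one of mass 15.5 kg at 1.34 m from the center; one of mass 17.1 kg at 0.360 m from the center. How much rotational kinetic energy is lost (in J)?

No external torque acts about the center; L_before = L_after.
I_p = ½(69.3)(1.40)² = 67.91 kg·m².
Added inertia Σmr² = (15.5)(1.34)² + (17.1)(0.360)² = 30.05 kg·m²; I_f = 67.91 + 30.05 = 97.96 kg·m².
ω_f = I_p ω_i / I_f = (67.91)(4.33) / 97.96 = 3.002 rad/s.
KE_i = ½(67.91)(4.330 rad/s)² = 636.7 J; KE_f = ½(97.96)(3.002)² = 441.4 J.

energy lost ≈ 195 J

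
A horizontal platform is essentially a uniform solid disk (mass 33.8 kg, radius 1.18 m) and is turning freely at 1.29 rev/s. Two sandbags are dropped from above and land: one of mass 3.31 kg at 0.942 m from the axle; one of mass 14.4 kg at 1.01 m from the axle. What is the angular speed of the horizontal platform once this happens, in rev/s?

The added mass arrives with no angular momentum about the axle, and any external torque about the axle is negligible, so the system's angular momentum is conserved.
I_p = ½(33.8)(1.18)² = 23.53 kg·m².
Added inertia Σmr² = (3.31)(0.942)² + (14.4)(1.01)² = 17.63 kg·m²; I_f = 23.53 + 17.63 = 41.16 kg·m².
ω_f = I_p ω_i / I_f = (23.53)(1.29) / 41.16 = 0.7375 rev/s.

ω_f ≈ 0.738 rev/s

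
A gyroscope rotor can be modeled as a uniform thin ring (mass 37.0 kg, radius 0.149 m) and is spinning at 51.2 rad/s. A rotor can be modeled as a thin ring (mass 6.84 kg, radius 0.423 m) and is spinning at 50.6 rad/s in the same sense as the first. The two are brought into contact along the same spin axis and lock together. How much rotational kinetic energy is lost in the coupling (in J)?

ΔKE lost ≈ 0.0885 J

The coupling torques are internal; angular momentum about the shared axis is conserved.
Moments of inertia: I_A = (37.0)(0.149)² = 0.8214 kg·m²; I_B = (6.84)(0.423)² = 1.224 kg·m².
Taking A's sense as positive: L = (0.8214)(51.2) + (1.224)(50.6) = 104.0 kg·m²·rad/s.
Combined I = 0.8214 + 1.224 = 2.045 kg·m².
ω_f = L / I = 104.0 / 2.045 = 50.84 rad/s.
KE_i = ½ΣIω² = 2643 J; KE_f = ½(2.045)(50.84)² = 2643 J.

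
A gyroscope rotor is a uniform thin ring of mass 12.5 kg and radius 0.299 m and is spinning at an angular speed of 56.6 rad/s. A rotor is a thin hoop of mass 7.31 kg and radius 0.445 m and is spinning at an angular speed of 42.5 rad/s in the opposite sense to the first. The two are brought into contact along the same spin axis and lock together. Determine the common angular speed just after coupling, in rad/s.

No external torque acts about the common axis, so total angular momentum is conserved.
Moments of inertia: I_A = (12.5)(0.299)² = 1.118 kg·m²; I_B = (7.31)(0.445)² = 1.448 kg·m².
Taking A's sense as positive: L = (1.118)(56.6) − (1.448)(42.5) = 1.730 kg·m²·rad/s.
Combined I = 1.118 + 1.448 = 2.565 kg·m².
ω_f = L / I = 1.730 / 2.565 = 0.6744 rad/s.

|ω_f| ≈ 0.674 rad/s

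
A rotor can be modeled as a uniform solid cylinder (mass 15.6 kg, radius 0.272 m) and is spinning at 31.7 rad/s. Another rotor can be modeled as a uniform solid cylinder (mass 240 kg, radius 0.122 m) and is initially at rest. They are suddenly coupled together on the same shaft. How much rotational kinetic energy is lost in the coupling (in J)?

ΔKE lost ≈ 219 J

No external torque acts about the common axis, so total angular momentum is conserved.
Moments of inertia: I_A = ½(15.6)(0.272)² = 0.5771 kg·m²; I_B = ½(240)(0.122)² = 1.786 kg·m².
Taking A's sense as positive: L = (0.5771)(31.7) = 18.29 kg·m²·rad/s.
Combined I = 0.5771 + 1.786 = 2.363 kg·m².
ω_f = L / I = 18.29 / 2.363 = 7.741 rad/s.
KE_i = ½ΣIω² = 289.9 J; KE_f = ½(2.363)(7.741)² = 70.80 J.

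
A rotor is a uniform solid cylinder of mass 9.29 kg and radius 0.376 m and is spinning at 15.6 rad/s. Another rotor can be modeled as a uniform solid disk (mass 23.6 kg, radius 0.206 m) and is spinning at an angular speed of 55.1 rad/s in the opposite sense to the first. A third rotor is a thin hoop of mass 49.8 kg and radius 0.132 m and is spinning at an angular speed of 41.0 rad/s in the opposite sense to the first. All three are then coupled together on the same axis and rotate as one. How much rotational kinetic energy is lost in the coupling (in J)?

ΔKE lost ≈ 878 J

The coupling torques are internal; angular momentum about the shared axis is conserved.
Moments of inertia: I_A = ½(9.29)(0.376)² = 0.6567 kg·m²; I_B = ½(23.6)(0.206)² = 0.5007 kg·m²; I_C = (49.8)(0.132)² = 0.8677 kg·m².
Taking A's sense as positive: L = (0.6567)(15.6) − (0.5007)(55.1) − (0.8677)(41.0) = -52.92 kg·m²·rad/s.
Combined I = 0.6567 + 0.5007 + 0.8677 = 2.025 kg·m².
ω_f = L / I = -52.92 / 2.025 = -26.13 rad/s.
KE_i = ½ΣIω² = 1569 J; KE_f = ½(2.025)(26.13)² = 691.5 J.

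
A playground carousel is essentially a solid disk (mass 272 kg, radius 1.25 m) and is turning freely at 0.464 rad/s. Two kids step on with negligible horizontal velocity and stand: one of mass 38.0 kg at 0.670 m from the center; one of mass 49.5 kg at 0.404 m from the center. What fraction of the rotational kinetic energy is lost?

The added mass arrives with no angular momentum about the center, and any external torque about the center is negligible, so the system's angular momentum is conserved.
I_p = ½(272)(1.25)² = 212.5 kg·m².
Added inertia Σmr² = (38.0)(0.670)² + (49.5)(0.404)² = 25.14 kg·m²; I_f = 212.5 + 25.14 = 237.6 kg·m².
ω_f = I_p ω_i / I_f = (212.5)(0.464) / 237.6 = 0.4149 rad/s.
KE_i = ½(212.5)(0.4640 rad/s)² = 22.88 J; KE_f = ½(237.6)(0.4149)² = 20.46 J.
Fraction lost = 0.1058.

fraction ≈ 0.106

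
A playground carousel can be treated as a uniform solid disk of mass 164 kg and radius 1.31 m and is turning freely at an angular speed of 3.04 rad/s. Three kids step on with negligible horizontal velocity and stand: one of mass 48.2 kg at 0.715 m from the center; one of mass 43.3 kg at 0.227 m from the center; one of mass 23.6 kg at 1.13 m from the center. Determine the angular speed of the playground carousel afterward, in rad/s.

ω_f ≈ 2.16 rad/s

No external torque acts about the center; L_before = L_after.
I_p = ½(164)(1.31)² = 140.7 kg·m².
Added inertia Σmr² = (48.2)(0.715)² + (43.3)(0.227)² + (23.6)(1.13)² = 57.01 kg·m²; I_f = 140.7 + 57.01 = 197.7 kg·m².
ω_f = I_p ω_i / I_f = (140.7)(3.04) / 197.7 = 2.164 rad/s.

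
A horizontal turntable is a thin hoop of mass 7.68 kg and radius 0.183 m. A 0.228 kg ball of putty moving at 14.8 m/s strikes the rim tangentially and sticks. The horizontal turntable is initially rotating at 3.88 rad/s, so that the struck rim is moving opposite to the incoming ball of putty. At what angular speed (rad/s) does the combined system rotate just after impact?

About the axle the impulsive forces during the collision are internal, so angular momentum about that axis is conserved.
I_p = (7.68)(0.183)² = 0.2572 kg·m². Taking the sense of the ball of putty's angular momentum as positive, L_{ball} = m v R = (0.228)(14.8)(0.183) = 0.6175 kg·m²/s.
L_i = −I_p ω_p + m v R = −(0.2572)(3.88) + 0.6175 = -0.3804 kg·m²/s.
After sticking, I_f = I_p + m R² = 0.2572 + (0.228)(0.183)² = 0.2648 kg·m².
ω_f = L_i / I_f = -0.3804 / 0.2648 = -1.436 rad/s.

|ω_f| ≈ 1.44 rad/s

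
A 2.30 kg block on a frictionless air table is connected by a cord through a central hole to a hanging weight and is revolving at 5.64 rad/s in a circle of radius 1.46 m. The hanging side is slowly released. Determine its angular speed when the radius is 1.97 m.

ω₂ ≈ 3.10 rad/s

The constraining force is radial, so m r² ω about the center is conserved.
ω₂ = ω₁ (r₁/r₂)² = (5.64)(1.46/1.97)² = 3.098 rad/s.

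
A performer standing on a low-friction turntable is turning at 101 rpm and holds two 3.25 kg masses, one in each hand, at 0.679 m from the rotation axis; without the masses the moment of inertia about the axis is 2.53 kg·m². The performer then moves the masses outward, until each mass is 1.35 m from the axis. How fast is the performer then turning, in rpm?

No external torque acts about the spin axis, so angular momentum is conserved.
I₁ = 2.53 + 2(3.25)(0.679)² = 5.527 kg·m²; I₂ = 2.53 + 2(3.25)(1.35)² = 14.38 kg·m².
ω₂ = I₁ω₁ / I₂ = (5.527)(101 rpm) / (14.38) = 38.83 rpm.

ω₂ ≈ 38.8 rpm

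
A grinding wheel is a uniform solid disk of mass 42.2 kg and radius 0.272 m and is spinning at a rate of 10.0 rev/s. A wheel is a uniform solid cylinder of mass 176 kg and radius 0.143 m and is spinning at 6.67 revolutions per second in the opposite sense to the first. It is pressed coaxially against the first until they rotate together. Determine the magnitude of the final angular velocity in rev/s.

|ω_f| ≈ 1.07 rev/s

No external torque acts about the common axis, so total angular momentum is conserved.
Moments of inertia: I_A = ½(42.2)(0.272)² = 1.561 kg·m²; I_B = ½(176)(0.143)² = 1.800 kg·m².
Taking A's sense as positive: L = (1.561)(10.0) − (1.800)(6.67) = 3.608 kg·m²·rev/s.
Combined I = 1.561 + 1.800 = 3.361 kg·m².
ω_f = L / I = 3.608 / 3.361 = 1.074 rev/s.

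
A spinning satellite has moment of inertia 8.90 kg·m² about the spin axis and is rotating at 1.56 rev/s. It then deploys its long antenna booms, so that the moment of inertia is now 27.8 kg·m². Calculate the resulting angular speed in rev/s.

ω₂ ≈ 0.499 rev/s

With no external torque about the axis, L is conserved: I₁ω₁ = I₂ω₂.
ω₂ = I₁ω₁ / I₂ = (8.900)(1.56 rev/s) / (27.80) = 0.4994 rev/s.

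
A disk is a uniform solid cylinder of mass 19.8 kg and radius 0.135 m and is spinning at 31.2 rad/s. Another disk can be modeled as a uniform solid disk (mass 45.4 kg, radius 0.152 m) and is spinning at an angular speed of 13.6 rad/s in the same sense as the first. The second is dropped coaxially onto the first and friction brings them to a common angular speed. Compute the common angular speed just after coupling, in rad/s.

|ω_f| ≈ 18.1 rad/s

The coupling torques are internal; angular momentum about the shared axis is conserved.
Moments of inertia: I_A = ½(19.8)(0.135)² = 0.1804 kg·m²; I_B = ½(45.4)(0.152)² = 0.5245 kg·m².
Taking A's sense as positive: L = (0.1804)(31.2) + (0.5245)(13.6) = 12.76 kg·m²·rad/s.
Combined I = 0.1804 + 0.5245 = 0.7049 kg·m².
ω_f = L / I = 12.76 / 0.7049 = 18.11 rad/s.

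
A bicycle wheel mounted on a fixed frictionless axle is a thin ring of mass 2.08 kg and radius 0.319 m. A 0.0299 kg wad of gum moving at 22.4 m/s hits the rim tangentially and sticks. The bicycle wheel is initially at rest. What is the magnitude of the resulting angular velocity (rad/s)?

|ω_f| ≈ 0.995 rad/s

About the axle the impulsive forces during the collision are internal, so angular momentum about that axis is conserved.
I_p = (2.08)(0.319)² = 0.2117 kg·m². Taking the sense of the wad of gum's angular momentum as positive, L_{wad} = m v R = (0.0299)(22.4)(0.319) = 0.2137 kg·m²/s.
L_i = 0 + 0.2137 = 0.2137 kg·m²/s.
After sticking, I_f = I_p + m R² = 0.2117 + (0.0299)(0.319)² = 0.2147 kg·m².
ω_f = L_i / I_f = 0.2137 / 0.2147 = 0.9951 rad/s.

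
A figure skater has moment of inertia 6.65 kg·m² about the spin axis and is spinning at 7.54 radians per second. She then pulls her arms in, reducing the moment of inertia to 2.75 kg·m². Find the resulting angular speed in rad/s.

ω₂ ≈ 18.2 rad/s

Angular momentum about the spin axis is conserved since the torque about it is zero.
ω₂ = I₁ω₁ / I₂ = (6.650)(7.54 rad/s) / (2.750) = 18.23 rad/s.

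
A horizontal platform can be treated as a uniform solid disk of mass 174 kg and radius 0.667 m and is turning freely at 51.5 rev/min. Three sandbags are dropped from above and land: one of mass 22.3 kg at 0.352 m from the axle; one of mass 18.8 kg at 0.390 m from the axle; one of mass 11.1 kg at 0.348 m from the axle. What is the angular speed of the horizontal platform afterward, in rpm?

ω_f ≈ 43.6 rpm

The added mass arrives with no angular momentum about the axle, and any external torque about the axle is negligible, so the system's angular momentum is conserved.
I_p = ½(174)(0.667)² = 38.71 kg·m².
Added inertia Σmr² = (22.3)(0.352)² + (18.8)(0.390)² + (11.1)(0.348)² = 6.967 kg·m²; I_f = 38.71 + 6.967 = 45.67 kg·m².
ω_f = I_p ω_i / I_f = (38.71)(51.5) / 45.67 = 43.64 rpm.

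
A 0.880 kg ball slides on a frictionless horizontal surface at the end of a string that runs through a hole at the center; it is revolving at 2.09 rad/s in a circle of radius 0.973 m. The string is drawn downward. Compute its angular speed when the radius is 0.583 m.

ω₂ ≈ 5.82 rad/s

The constraining force is radial, so m r² ω about the center is conserved.
ω₂ = ω₁ (r₁/r₂)² = (2.09)(0.973/0.583)² = 5.821 rad/s.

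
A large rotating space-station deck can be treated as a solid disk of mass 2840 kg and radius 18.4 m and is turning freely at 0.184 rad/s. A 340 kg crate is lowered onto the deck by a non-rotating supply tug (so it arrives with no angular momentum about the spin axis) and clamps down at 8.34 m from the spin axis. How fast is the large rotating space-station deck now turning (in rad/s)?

No external torque acts about the spin axis; L_before = L_after.
I_p = ½(2840)(18.4)² = 4.808e+05 kg·m².
Added inertia Σmr² = (340)(8.34)² = 23650 kg·m²; I_f = 4.808e+05 + 23650 = 5.044e+05 kg·m².
ω_f = I_p ω_i / I_f = (4.808e+05)(0.184) / 5.044e+05 = 0.1754 rad/s.

ω_f ≈ 0.175 rad/s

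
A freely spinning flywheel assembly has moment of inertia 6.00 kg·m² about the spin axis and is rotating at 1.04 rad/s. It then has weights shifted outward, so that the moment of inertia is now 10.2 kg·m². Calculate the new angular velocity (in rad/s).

No external torque acts about the spin axis, so angular momentum is conserved.
ω₂ = I₁ω₁ / I₂ = (6.000)(1.04 rad/s) / (10.20) = 0.6118 rad/s.

ω₂ ≈ 0.612 rad/s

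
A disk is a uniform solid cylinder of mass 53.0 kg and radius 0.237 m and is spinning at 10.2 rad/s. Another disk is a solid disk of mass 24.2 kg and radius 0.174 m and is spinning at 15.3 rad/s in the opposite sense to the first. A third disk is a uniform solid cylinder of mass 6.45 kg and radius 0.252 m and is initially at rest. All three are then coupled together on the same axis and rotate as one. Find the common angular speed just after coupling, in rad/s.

The coupling torques are internal; angular momentum about the shared axis is conserved.
Moments of inertia: I_A = ½(53.0)(0.237)² = 1.488 kg·m²; I_B = ½(24.2)(0.174)² = 0.3663 kg·m²; I_C = ½(6.45)(0.252)² = 0.2048 kg·m².
Taking A's sense as positive: L = (1.488)(10.2) − (0.3663)(15.3) = 9.577 kg·m²·rad/s.
Combined I = 1.488 + 0.3663 + 0.2048 = 2.060 kg·m².
ω_f = L / I = 9.577 / 2.060 = 4.650 rad/s.

|ω_f| ≈ 4.65 rad/s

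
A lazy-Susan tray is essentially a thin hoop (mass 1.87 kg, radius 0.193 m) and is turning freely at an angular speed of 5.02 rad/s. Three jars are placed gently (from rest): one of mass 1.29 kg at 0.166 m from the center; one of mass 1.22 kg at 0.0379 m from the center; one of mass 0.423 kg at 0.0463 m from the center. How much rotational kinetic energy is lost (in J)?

energy lost ≈ 0.311 J

The added mass arrives with no angular momentum about the center, and any external torque about the center is negligible, so the system's angular momentum is conserved.
I_p = (1.87)(0.193)² = 0.06966 kg·m².
Added inertia Σmr² = (1.29)(0.166)² + (1.22)(0.0379)² + (0.423)(0.0463)² = 0.03821 kg·m²; I_f = 0.06966 + 0.03821 = 0.1079 kg·m².
ω_f = I_p ω_i / I_f = (0.06966)(5.02) / 0.1079 = 3.242 rad/s.
KE_i = ½(0.06966)(5.020 rad/s)² = 0.8777 J; KE_f = ½(0.1079)(3.242)² = 0.5668 J.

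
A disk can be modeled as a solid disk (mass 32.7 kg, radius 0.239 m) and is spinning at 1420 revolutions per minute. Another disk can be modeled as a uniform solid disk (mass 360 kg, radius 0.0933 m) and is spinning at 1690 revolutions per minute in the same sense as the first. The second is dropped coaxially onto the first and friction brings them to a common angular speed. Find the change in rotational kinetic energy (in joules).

The coupling torques are internal; angular momentum about the shared axis is conserved.
Moments of inertia: I_A = ½(32.7)(0.239)² = 0.9339 kg·m²; I_B = ½(360)(0.0933)² = 1.567 kg·m².
Taking A's sense as positive: L = (0.9339)(1420) + (1.567)(1690) = 3974 kg·m²·rpm.
Combined I = 0.9339 + 1.567 = 2.501 kg·m².
ω_f = L / I = 3974 / 2.501 = 1589 rpm.
KE_i = ½ΣIω² = 34860 J; KE_f = ½(2.501)(166.4)² = 34630 J.

ΔKE ≈ -234 J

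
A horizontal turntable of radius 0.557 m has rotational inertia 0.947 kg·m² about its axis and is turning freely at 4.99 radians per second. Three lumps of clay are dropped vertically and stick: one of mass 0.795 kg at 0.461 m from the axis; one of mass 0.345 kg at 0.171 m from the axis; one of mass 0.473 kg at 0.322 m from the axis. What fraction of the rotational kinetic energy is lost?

fraction ≈ 0.194

The added mass arrives with no angular momentum about the axis, and any external torque about the axis is negligible, so the system's angular momentum is conserved.
Added inertia Σmr² = (0.795)(0.461)² + (0.345)(0.171)² + (0.473)(0.322)² = 0.2281 kg·m²; I_f = 0.9470 + 0.2281 = 1.175 kg·m².
ω_f = I_p ω_i / I_f = (0.9470)(4.99) / 1.175 = 4.021 rad/s.
KE_i = ½(0.9470)(4.990 rad/s)² = 11.79 J; KE_f = ½(1.175)(4.021)² = 9.502 J.
Fraction lost = 0.1941.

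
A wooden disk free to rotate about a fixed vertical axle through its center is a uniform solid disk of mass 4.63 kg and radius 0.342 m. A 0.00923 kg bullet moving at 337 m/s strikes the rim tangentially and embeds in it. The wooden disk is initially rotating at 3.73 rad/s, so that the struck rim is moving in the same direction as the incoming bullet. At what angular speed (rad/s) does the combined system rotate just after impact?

About the axle the impulsive forces during the collision are internal, so angular momentum about that axis is conserved.
I_p = ½(4.63)(0.342)² = 0.2708 kg·m². Taking the sense of the bullet's angular momentum as positive, L_{bullet} = m v R = (0.00923)(337)(0.342) = 1.064 kg·m²/s.
L_i = +I_p ω_p + m v R = +(0.2708)(3.73) + 1.064 = 2.074 kg·m²/s.
After sticking, I_f = I_p + m R² = 0.2708 + (0.00923)(0.342)² = 0.2719 kg·m².
ω_f = L_i / I_f = 2.074 / 0.2719 = 7.628 rad/s.

|ω_f| ≈ 7.63 rad/s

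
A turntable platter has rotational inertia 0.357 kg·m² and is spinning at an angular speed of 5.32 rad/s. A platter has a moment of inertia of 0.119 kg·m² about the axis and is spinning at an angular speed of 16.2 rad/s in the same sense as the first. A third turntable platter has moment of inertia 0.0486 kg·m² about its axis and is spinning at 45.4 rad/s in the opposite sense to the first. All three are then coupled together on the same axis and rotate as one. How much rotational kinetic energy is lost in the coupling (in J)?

No external torque acts about the common axis, so total angular momentum is conserved.
Taking A's sense as positive: L = (0.3570)(5.32) + (0.1190)(16.2) − (0.04860)(45.4) = 1.621 kg·m²·rad/s.
Combined I = 0.3570 + 0.1190 + 0.04860 = 0.5246 kg·m².
ω_f = L / I = 1.621 / 0.5246 = 3.089 rad/s.
KE_i = ½ΣIω² = 70.75 J; KE_f = ½(0.5246)(3.089)² = 2.503 J.

ΔKE lost ≈ 68.3 J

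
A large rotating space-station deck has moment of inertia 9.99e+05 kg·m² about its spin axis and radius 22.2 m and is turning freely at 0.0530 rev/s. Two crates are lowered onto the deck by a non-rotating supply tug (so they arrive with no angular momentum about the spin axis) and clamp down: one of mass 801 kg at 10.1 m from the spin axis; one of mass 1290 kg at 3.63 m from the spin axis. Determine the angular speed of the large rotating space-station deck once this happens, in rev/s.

The added mass arrives with no angular momentum about the spin axis, and any external torque about the spin axis is negligible, so the system's angular momentum is conserved.
Added inertia Σmr² = (801)(10.1)² + (1290)(3.63)² = 98710 kg·m²; I_f = 9.990e+05 + 98710 = 1.098e+06 kg·m².
ω_f = I_p ω_i / I_f = (9.990e+05)(0.0530) / 1.098e+06 = 0.04823 rev/s.

ω_f ≈ 0.0482 rev/s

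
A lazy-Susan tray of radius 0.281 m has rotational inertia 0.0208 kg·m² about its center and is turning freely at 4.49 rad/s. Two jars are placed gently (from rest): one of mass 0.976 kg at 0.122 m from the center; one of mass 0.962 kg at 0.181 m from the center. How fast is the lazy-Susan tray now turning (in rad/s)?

ω_f ≈ 1.40 rad/s

No external torque acts about the center; L_before = L_after.
Added inertia Σmr² = (0.976)(0.122)² + (0.962)(0.181)² = 0.04604 kg·m²; I_f = 0.02080 + 0.04604 = 0.06684 kg·m².
ω_f = I_p ω_i / I_f = (0.02080)(4.49) / 0.06684 = 1.397 rad/s.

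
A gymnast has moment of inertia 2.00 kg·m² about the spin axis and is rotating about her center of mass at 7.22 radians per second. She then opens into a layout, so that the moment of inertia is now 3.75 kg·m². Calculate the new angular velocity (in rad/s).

ω₂ ≈ 3.85 rad/s

With no external torque about the axis, L is conserved: I₁ω₁ = I₂ω₂.
ω₂ = I₁ω₁ / I₂ = (2.000)(7.22 rad/s) / (3.750) = 3.851 rad/s.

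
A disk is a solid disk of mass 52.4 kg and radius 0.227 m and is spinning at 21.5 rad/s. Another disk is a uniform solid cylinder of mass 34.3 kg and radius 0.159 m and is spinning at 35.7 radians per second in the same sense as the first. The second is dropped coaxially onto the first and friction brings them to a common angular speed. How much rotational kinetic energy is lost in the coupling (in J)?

The coupling torques are internal; angular momentum about the shared axis is conserved.
Moments of inertia: I_A = ½(52.4)(0.227)² = 1.350 kg·m²; I_B = ½(34.3)(0.159)² = 0.4336 kg·m².
Taking A's sense as positive: L = (1.350)(21.5) + (0.4336)(35.7) = 44.50 kg·m²·rad/s.
Combined I = 1.350 + 0.4336 = 1.784 kg·m².
ω_f = L / I = 44.50 / 1.784 = 24.95 rad/s.
KE_i = ½ΣIω² = 588.3 J; KE_f = ½(1.784)(24.95)² = 555.2 J.

ΔKE lost ≈ 33.1 J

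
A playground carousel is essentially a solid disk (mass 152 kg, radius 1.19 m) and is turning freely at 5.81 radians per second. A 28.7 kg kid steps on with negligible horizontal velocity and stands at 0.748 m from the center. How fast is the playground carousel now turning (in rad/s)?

The added mass arrives with no angular momentum about the center, and any external torque about the center is negligible, so the system's angular momentum is conserved.
I_p = ½(152)(1.19)² = 107.6 kg·m².
Added inertia Σmr² = (28.7)(0.748)² = 16.06 kg·m²; I_f = 107.6 + 16.06 = 123.7 kg·m².
ω_f = I_p ω_i / I_f = (107.6)(5.81) / 123.7 = 5.056 rad/s.

ω_f ≈ 5.06 rad/s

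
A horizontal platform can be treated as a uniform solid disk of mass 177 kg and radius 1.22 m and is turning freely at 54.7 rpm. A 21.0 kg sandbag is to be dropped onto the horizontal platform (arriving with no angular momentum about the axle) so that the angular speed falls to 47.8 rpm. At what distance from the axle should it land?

r ≈ 0.952 m

The added mass arrives with no angular momentum about the axle, and any external torque about the axle is negligible, so the system's angular momentum is conserved.
I_p = ½(177)(1.22)² = 131.7 kg·m².
I_p ω_i = (I_p + m r²) ω_f ⇒ m r² = I_p(ω_i/ω_f − 1) = 131.7(54.7/47.8 − 1) = 19.01 kg·m².
r = √(19.01/21.0) = 0.9516 m.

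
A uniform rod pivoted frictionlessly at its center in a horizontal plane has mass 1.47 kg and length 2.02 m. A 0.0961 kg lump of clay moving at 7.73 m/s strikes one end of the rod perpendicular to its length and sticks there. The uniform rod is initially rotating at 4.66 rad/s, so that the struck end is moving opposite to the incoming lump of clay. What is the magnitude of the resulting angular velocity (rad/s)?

|ω_f| ≈ 2.64 rad/s

About the pivot the impulsive forces during the collision are internal, so angular momentum about that axis is conserved.
I_p = (1/12)(1.47)(2.02)² = 0.4998 kg·m². Taking the sense of the lump of clay's angular momentum as positive, L_{lump} = m v R = (0.0961)(7.73)(2.02/2) = 0.7503 kg·m²/s.
L_i = −I_p ω_p + m v R = −(0.4998)(4.66) + 0.7503 = -1.579 kg·m²/s.
After sticking, I_f = I_p + m R² = 0.4998 + (0.0961)(2.02/2)² = 0.5979 kg·m².
ω_f = L_i / I_f = -1.579 / 0.5979 = -2.641 rad/s.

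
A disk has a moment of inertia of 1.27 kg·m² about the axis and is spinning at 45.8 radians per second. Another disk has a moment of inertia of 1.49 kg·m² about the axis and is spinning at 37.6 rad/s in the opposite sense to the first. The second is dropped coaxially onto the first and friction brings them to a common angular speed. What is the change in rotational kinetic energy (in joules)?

ΔKE ≈ -2380 J

No external torque acts about the common axis, so total angular momentum is conserved.
Taking A's sense as positive: L = (1.270)(45.8) − (1.490)(37.6) = 2.142 kg·m²·rad/s.
Combined I = 1.270 + 1.490 = 2.760 kg·m².
ω_f = L / I = 2.142 / 2.760 = 0.7761 rad/s.
KE_i = ½ΣIω² = 2385 J; KE_f = ½(2.760)(0.7761)² = 0.8312 J.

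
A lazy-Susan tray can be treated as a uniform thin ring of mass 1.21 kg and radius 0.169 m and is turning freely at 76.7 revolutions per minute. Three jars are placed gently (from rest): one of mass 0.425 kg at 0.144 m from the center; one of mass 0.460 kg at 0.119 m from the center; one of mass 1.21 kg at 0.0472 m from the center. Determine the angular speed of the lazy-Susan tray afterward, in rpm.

ω_f ≈ 50.4 rpm

The added mass arrives with no angular momentum about the center, and any external torque about the center is negligible, so the system's angular momentum is conserved.
I_p = (1.21)(0.169)² = 0.03456 kg·m².
Added inertia Σmr² = (0.425)(0.144)² + (0.460)(0.119)² + (1.21)(0.0472)² = 0.01802 kg·m²; I_f = 0.03456 + 0.01802 = 0.05258 kg·m².
ω_f = I_p ω_i / I_f = (0.03456)(76.7) / 0.05258 = 50.41 rpm.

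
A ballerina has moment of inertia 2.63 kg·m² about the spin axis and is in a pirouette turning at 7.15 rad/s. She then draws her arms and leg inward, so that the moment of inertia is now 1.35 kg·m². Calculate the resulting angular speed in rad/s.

ω₂ ≈ 13.9 rad/s

Angular momentum about the spin axis is conserved since the torque about it is zero.
ω₂ = I₁ω₁ / I₂ = (2.630)(7.15 rad/s) / (1.350) = 13.93 rad/s.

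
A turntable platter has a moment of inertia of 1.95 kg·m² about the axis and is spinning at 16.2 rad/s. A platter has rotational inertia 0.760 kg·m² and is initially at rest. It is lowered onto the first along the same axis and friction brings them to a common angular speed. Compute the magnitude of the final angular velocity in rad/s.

The coupling torques are internal; angular momentum about the shared axis is conserved.
Taking A's sense as positive: L = (1.950)(16.2) = 31.59 kg·m²·rad/s.
Combined I = 1.950 + 0.7600 = 2.710 kg·m².
ω_f = L / I = 31.59 / 2.710 = 11.66 rad/s.

|ω_f| ≈ 11.7 rad/s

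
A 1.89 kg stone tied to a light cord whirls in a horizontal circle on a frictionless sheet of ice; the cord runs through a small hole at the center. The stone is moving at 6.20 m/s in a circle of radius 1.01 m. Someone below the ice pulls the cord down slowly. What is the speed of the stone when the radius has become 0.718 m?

Central (radial) force ⇒ zero torque about the center ⇒ m v r is constant.
v₂ = v₁ r₁ / r₂ = (6.20)(1.01) / (0.718) = 8.721 m/s.

v₂ ≈ 8.72 m/s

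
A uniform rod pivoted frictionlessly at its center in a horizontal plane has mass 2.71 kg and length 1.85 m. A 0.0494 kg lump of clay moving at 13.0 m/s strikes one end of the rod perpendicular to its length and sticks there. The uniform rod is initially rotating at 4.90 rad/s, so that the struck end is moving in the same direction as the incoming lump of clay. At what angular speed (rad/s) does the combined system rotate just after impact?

About the pivot the impulsive forces during the collision are internal, so angular momentum about that axis is conserved.
I_p = (1/12)(2.71)(1.85)² = 0.7729 kg·m². Taking the sense of the lump of clay's angular momentum as positive, L_{lump} = m v R = (0.0494)(13.0)(1.85/2) = 0.5940 kg·m²/s.
L_i = +I_p ω_p + m v R = +(0.7729)(4.90) + 0.5940 = 4.381 kg·m²/s.
After sticking, I_f = I_p + m R² = 0.7729 + (0.0494)(1.85/2)² = 0.8152 kg·m².
ω_f = L_i / I_f = 4.381 / 0.8152 = 5.375 rad/s.

|ω_f| ≈ 5.37 rad/s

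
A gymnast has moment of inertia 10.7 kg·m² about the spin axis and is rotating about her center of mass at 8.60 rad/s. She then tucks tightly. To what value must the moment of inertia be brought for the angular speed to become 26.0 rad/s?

No external torque acts about the spin axis, so angular momentum is conserved.
I₂ = I₁ω₁ / ω₂ = (10.7)(8.60) / (26.0) = 3.539 kg·m².

I₂ ≈ 3.54 kg·m²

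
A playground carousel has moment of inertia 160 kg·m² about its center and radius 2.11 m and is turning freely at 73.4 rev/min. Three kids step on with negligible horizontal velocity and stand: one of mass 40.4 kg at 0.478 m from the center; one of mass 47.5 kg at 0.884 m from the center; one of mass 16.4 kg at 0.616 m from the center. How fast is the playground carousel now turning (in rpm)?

The added mass arrives with no angular momentum about the center, and any external torque about the center is negligible, so the system's angular momentum is conserved.
Added inertia Σmr² = (40.4)(0.478)² + (47.5)(0.884)² + (16.4)(0.616)² = 52.57 kg·m²; I_f = 160.0 + 52.57 = 212.6 kg·m².
ω_f = I_p ω_i / I_f = (160.0)(73.4) / 212.6 = 55.25 rpm.

ω_f ≈ 55.2 rpm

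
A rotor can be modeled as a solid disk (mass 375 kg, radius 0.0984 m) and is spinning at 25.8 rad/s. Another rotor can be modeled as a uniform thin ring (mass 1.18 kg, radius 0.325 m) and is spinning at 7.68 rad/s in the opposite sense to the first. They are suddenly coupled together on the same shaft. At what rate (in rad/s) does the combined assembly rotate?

|ω_f| ≈ 23.6 rad/s

The coupling torques are internal; angular momentum about the shared axis is conserved.
Moments of inertia: I_A = ½(375)(0.0984)² = 1.815 kg·m²; I_B = (1.18)(0.325)² = 0.1246 kg·m².
Taking A's sense as positive: L = (1.815)(25.8) − (0.1246)(7.68) = 45.88 kg·m²·rad/s.
Combined I = 1.815 + 0.1246 = 1.940 kg·m².
ω_f = L / I = 45.88 / 1.940 = 23.65 rad/s.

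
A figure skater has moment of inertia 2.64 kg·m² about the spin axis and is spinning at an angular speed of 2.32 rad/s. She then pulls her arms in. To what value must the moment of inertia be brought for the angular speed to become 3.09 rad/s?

I₂ ≈ 1.98 kg·m²

Angular momentum about the spin axis is conserved since the torque about it is zero.
I₂ = I₁ω₁ / ω₂ = (2.64)(2.32) / (3.09) = 1.982 kg·m².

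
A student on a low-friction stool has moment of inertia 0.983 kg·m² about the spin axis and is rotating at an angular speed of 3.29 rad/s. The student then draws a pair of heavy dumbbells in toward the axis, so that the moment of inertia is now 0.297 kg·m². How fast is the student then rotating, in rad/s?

ω₂ ≈ 10.9 rad/s

Angular momentum about the spin axis is conserved since the torque about it is zero.
ω₂ = I₁ω₁ / I₂ = (0.9830)(3.29 rad/s) / (0.2970) = 10.89 rad/s.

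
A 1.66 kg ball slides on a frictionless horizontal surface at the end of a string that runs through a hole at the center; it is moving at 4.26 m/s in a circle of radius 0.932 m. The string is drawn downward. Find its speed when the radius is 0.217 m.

v₂ ≈ 18.3 m/s

The only horizontal force on the mass is along the cord (radial), so it exerts no torque about the hole and angular momentum m v r is conserved.
v₂ = v₁ r₁ / r₂ = (4.26)(0.932) / (0.217) = 18.30 m/s.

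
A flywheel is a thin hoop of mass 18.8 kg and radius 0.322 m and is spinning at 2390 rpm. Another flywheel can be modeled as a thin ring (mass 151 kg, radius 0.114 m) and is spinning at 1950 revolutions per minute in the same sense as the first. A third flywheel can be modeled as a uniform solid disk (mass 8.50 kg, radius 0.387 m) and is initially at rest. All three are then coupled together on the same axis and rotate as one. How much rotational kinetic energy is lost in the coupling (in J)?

ΔKE lost ≈ 15200 J

No external torque acts about the common axis, so total angular momentum is conserved.
Moments of inertia: I_A = (18.8)(0.322)² = 1.949 kg·m²; I_B = (151)(0.114)² = 1.962 kg·m²; I_C = ½(8.50)(0.387)² = 0.6365 kg·m².
Taking A's sense as positive: L = (1.949)(2390) + (1.962)(1950) = 8485 kg·m²·rpm.
Combined I = 1.949 + 1.962 + 0.6365 = 4.548 kg·m².
ω_f = L / I = 8485 / 4.548 = 1866 rpm.
KE_i = ½ΣIω² = 1.020e+05 J; KE_f = ½(4.548)(195.4)² = 86800 J.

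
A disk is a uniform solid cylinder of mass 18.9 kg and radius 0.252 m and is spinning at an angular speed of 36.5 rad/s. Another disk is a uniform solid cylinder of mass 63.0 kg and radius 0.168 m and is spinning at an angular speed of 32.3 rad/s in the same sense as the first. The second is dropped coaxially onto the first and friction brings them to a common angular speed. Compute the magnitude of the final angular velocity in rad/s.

The coupling torques are internal; angular momentum about the shared axis is conserved.
Moments of inertia: I_A = ½(18.9)(0.252)² = 0.6001 kg·m²; I_B = ½(63.0)(0.168)² = 0.8891 kg·m².
Taking A's sense as positive: L = (0.6001)(36.5) + (0.8891)(32.3) = 50.62 kg·m²·rad/s.
Combined I = 0.6001 + 0.8891 = 1.489 kg·m².
ω_f = L / I = 50.62 / 1.489 = 33.99 rad/s.

|ω_f| ≈ 34.0 rad/s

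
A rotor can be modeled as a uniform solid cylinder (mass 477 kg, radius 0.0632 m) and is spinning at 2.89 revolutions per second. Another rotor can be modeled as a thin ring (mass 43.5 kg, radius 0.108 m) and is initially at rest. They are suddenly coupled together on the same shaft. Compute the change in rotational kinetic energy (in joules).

The coupling torques are internal; angular momentum about the shared axis is conserved.
Moments of inertia: I_A = ½(477)(0.0632)² = 0.9526 kg·m²; I_B = (43.5)(0.108)² = 0.5074 kg·m².
Taking A's sense as positive: L = (0.9526)(2.89) = 2.753 kg·m²·rev/s.
Combined I = 0.9526 + 0.5074 = 1.460 kg·m².
ω_f = L / I = 2.753 / 1.460 = 1.886 rev/s.
KE_i = ½ΣIω² = 157.1 J; KE_f = ½(1.460)(11.85)² = 102.5 J.

ΔKE ≈ -54.6 J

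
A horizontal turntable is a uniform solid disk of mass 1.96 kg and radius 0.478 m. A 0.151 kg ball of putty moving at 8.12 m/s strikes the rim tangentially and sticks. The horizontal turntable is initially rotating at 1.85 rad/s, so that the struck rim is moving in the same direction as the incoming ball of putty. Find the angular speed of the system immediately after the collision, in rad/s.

About the axle the impulsive forces during the collision are internal, so angular momentum about that axis is conserved.
I_p = ½(1.96)(0.478)² = 0.2239 kg·m². Taking the sense of the ball of putty's angular momentum as positive, L_{ball} = m v R = (0.151)(8.12)(0.478) = 0.5861 kg·m²/s.
L_i = +I_p ω_p + m v R = +(0.2239)(1.85) + 0.5861 = 1.000 kg·m²/s.
After sticking, I_f = I_p + m R² = 0.2239 + (0.151)(0.478)² = 0.2584 kg·m².
ω_f = L_i / I_f = 1.000 / 0.2584 = 3.871 rad/s.

|ω_f| ≈ 3.87 rad/s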